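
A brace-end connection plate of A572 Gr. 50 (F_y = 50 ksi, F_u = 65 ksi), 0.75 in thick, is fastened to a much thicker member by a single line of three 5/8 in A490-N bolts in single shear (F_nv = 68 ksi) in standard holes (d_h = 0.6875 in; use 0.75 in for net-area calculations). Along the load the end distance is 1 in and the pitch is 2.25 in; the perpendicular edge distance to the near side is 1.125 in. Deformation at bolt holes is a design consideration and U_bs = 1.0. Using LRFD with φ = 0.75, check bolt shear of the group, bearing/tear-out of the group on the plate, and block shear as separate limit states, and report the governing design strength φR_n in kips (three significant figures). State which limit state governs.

Bolt shear: A_b = π·0.625²/4 = 0.3068 in²; R_n = 68 × 0.3068 × 3 × 1 = 62.59 kips → 0.75 × 62.59 = 46.9 kips.
Bearing: edge l_c = 0.6562, r_n = 38.39 kips; interior l_c = 1.562, r_n = 73.12 kips; R_n = 38.39 + 2·73.12 = 184.6 kips → 138 kips.
Block shear: A_gv = 4.125, A_nv = 2.719, A_nt = 0.5625 in²; R_n = min(0.6F_uA_nv, 0.6F_yA_gv) + U_bs·F_u·A_nt = 142.6 kips → 107 kips.
Bolt shear governs: 46.9 kips.

46.9 kips (bolt shear governs)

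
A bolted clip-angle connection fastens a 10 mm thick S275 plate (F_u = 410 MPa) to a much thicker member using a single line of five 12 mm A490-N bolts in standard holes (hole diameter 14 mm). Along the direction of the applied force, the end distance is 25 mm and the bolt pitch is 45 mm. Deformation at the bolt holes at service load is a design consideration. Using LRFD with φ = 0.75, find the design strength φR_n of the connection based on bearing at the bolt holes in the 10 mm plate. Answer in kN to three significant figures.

421 kN

Per bolt r_n = 1.2 l_c t F_u ≤ 2.4 d t F_u; upper limit = 2.4 × 12 × 10 × 410 / 1000 = 118.1 kN.
Edge bolt: l_c = 25 − 14/2 = 18 mm → 1.2 × 18 × 10 × 410 / 1000 = 88.56 → r_n = 88.56 kN.
Interior bolts: l_c = 45 − 14 = 31 mm → 1.2 × 31 × 10 × 410 / 1000 = 152.5 → r_n = 118.1 kN.
R_n = 1 × 88.56 + 4 × 118.1 = 560.9 kN.
Design strength φR_n = 0.75 × 560.9 = 421 kN.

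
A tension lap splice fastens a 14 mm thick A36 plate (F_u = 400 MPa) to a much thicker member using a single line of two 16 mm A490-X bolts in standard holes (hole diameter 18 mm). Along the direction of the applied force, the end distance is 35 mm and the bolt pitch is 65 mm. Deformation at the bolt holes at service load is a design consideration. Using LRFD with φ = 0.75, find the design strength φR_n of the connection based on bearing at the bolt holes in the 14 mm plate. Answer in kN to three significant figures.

Per bolt r_n = 1.2 l_c t F_u ≤ 2.4 d t F_u; upper limit = 2.4 × 16 × 14 × 400 / 1000 = 215 kN.
Edge bolt: l_c = 35 − 18/2 = 26 mm → 1.2 × 26 × 14 × 400 / 1000 = 174.7 → r_n = 174.7 kN.
Interior bolts: l_c = 65 − 18 = 47 mm → 1.2 × 47 × 14 × 400 / 1000 = 315.8 → r_n = 215 kN.
R_n = 1 × 174.7 + 1 × 215 = 389.8 kN.
Design strength φR_n = 0.75 × 389.8 = 292 kN.

292 kN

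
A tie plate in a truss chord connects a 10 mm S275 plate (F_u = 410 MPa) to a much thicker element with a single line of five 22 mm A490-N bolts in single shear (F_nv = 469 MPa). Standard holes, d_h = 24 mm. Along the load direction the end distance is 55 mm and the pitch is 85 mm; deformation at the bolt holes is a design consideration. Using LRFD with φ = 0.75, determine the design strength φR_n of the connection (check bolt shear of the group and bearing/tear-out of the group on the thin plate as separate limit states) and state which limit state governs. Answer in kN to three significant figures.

Bolt shear: A_b = π·22²/4 = 380.1 mm²; R_n = 469 × 380.1 × 5 × 1 / 1000 = 891.4 kN → 0.75 × 891.4 = 669 kN.
Bearing (1.2 l_c t F_u ≤ 2.4 d t F_u): upper limit = 2.4·22·10·410 / 1000 = 216.5 kN.
  Edge l_c = 55 − 24/2 = 43 → r_n = 211.6 kN; interior l_c = 85 − 24 = 61 → r_n = 216.5 kN.
  R_n,bearing = 1·211.6 + 4·216.5 = 1077 kN → 0.75 × 1077 = 808 kN.
Bolt shear governs: 669 kN.

669 kN (bolt shear governs)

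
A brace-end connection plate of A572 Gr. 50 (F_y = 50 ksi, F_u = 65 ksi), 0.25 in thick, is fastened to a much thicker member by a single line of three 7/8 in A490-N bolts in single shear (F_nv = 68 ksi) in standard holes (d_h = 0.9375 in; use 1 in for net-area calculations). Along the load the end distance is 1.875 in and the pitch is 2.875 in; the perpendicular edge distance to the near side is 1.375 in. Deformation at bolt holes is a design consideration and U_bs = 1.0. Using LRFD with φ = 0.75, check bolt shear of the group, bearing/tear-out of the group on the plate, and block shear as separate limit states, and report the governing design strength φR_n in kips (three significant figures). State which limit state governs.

48.1 kips (block shear governs)

Bolt shear: A_b = π·0.875²/4 = 0.6013 in²; R_n = 68 × 0.6013 × 3 × 1 = 122.7 kips → 0.75 × 122.7 = 92 kips.
Bearing: edge l_c = 1.406, r_n = 27.42 kips; interior l_c = 1.938, r_n = 34.12 kips; R_n = 27.42 + 2·34.12 = 95.67 kips → 71.8 kips.
Block shear: A_gv = 1.906, A_nv = 1.281, A_nt = 0.2188 in²; R_n = min(0.6F_uA_nv, 0.6F_yA_gv) + U_bs·F_u·A_nt = 64.19 kips → 48.1 kips.
Block shear governs: 48.1 kips.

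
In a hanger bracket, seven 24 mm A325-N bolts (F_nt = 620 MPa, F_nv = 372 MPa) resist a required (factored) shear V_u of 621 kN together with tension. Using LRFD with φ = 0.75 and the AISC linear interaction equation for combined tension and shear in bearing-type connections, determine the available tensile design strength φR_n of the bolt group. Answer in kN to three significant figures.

879 kN

A_b = π·24²/4 = 452.4 mm²; f_rv = 621 × 1000 / (7 × 452.4) = 196.1 MPa.
F'_nt = 1.3 F_nt − (F_nt / φF_nv) f_rv = 1.3·620 − (620/(0.75·372))·196.1 = 370.2 MPa, capped at F_nt → F'_nt = 370.2 MPa.
R_n = F'_nt · A_b · n = 370.2 × 452.4 × 7 / 1000 = 1172 kN.
Design strength φR_n = 0.75 × 1172 = 879 kN.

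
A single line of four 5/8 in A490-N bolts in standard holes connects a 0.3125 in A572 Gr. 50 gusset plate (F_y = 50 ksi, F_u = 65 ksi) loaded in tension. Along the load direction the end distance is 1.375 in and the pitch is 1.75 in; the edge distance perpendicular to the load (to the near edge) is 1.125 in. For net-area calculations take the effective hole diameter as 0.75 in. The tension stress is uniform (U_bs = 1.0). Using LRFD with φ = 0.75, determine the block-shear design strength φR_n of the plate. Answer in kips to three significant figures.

48 kips

Shear plane L_v = 1.375 + 3·1.75 = 6.625 in; A_gv = 6.625 × 0.3125 = 2.07 in².
A_nv = (6.625 − 3.5·0.75) × 0.3125 = 1.25 in².
A_nt = (1.125 − 0.5·0.75) × 0.3125 = 0.2344 in².
0.6 F_u A_nv = 48.75 kips; 0.6 F_y A_gv = 62.11 kips → shear rupture governs the shear term.
R_n = 48.75 + 1.0 × 65 × 0.2344 = 63.98 kips.
Design strength φR_n = 0.75 × 63.98 = 48 kips.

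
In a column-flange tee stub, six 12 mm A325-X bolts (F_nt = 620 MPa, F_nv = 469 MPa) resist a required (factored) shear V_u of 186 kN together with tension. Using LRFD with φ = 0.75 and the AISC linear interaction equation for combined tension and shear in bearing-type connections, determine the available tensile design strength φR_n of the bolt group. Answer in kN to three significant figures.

164 kN

A_b = π·12²/4 = 113.1 mm²; f_rv = 186 × 1000 / (6 × 113.1) = 274.1 MPa.
F'_nt = 1.3 F_nt − (F_nt / φF_nv) f_rv = 1.3·620 − (620/(0.75·469))·274.1 = 322.9 MPa, capped at F_nt → F'_nt = 322.9 MPa.
R_n = F'_nt · A_b · n = 322.9 × 113.1 × 6 / 1000 = 219.1 kN.
Design strength φR_n = 0.75 × 219.1 = 164 kN.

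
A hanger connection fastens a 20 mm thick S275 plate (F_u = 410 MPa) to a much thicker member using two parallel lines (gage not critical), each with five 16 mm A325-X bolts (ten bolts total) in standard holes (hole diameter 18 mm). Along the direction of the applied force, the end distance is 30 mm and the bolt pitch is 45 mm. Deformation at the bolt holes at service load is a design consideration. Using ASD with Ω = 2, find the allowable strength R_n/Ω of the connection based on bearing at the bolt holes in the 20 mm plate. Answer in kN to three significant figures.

Per bolt r_n = 1.2 l_c t F_u ≤ 2.4 d t F_u; upper limit = 2.4 × 16 × 20 × 410 / 1000 = 314.9 kN.
Edge bolt: l_c = 30 − 18/2 = 21 mm → 1.2 × 21 × 20 × 410 / 1000 = 206.6 → r_n = 206.6 kN.
Interior bolts: l_c = 45 − 18 = 27 mm → 1.2 × 27 × 20 × 410 / 1000 = 265.7 → r_n = 265.7 kN.
R_n = 2 × 206.6 + 8 × 265.7 = 2539 kN.
Allowable strength R_n/Ω = 2539 / 2 = 1270 kN.

1270 kN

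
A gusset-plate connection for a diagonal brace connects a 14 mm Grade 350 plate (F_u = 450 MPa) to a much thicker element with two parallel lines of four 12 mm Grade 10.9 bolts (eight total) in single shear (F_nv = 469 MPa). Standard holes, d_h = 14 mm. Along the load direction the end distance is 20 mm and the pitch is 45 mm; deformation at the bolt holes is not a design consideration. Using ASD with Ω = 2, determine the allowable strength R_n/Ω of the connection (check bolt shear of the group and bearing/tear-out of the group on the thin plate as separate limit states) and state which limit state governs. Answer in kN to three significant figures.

212 kN (bolt shear governs)

Bolt shear: A_b = π·12²/4 = 113.1 mm²; R_n = 469 × 113.1 × 8 × 1 / 1000 = 424.3 kN → 424.3 / 2 = 212 kN.
Bearing (1.5 l_c t F_u ≤ 3.0 d t F_u): upper limit = 3.0·12·14·450 / 1000 = 226.8 kN.
  Edge l_c = 20 − 14/2 = 13 → r_n = 122.9 kN; interior l_c = 45 − 14 = 31 → r_n = 226.8 kN.
  R_n,bearing = 2·122.9 + 6·226.8 = 1607 kN → 1607 / 2 = 803 kN.
Bolt shear governs: 212 kN.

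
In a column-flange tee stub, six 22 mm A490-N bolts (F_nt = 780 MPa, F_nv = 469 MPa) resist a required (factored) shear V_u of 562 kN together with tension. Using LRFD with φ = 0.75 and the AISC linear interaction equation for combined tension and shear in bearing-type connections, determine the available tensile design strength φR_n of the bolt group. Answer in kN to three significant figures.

A_b = π·22²/4 = 380.1 mm²; f_rv = 562 × 1000 / (6 × 380.1) = 246.4 MPa.
F'_nt = 1.3 F_nt − (F_nt / φF_nv) f_rv = 1.3·780 − (780/(0.75·469))·246.4 = 467.6 MPa, capped at F_nt → F'_nt = 467.6 MPa.
R_n = F'_nt · A_b · n = 467.6 × 380.1 × 6 / 1000 = 1067 kN.
Design strength φR_n = 0.75 × 1067 = 800 kN.

800 kN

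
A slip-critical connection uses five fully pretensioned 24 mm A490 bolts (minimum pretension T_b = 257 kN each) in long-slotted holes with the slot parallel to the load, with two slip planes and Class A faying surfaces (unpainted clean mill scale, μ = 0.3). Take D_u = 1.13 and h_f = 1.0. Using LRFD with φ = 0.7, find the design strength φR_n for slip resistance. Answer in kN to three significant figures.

610 kN

R_n = μ · D_u · h_f · T_b · n_s · n_b = 0.3 × 1.13 × 1.0 × 257 × 2 × 5 = 871.2 kN.
Design strength φR_n = 0.7 × 871.2 = 610 kN.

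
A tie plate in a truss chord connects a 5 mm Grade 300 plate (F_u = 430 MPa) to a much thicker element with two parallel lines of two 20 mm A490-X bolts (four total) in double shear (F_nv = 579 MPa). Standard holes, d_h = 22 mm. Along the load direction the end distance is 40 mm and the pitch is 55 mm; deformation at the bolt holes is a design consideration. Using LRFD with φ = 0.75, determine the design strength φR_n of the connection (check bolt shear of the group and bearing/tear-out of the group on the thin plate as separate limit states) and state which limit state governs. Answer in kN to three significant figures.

240 kN (bearing governs)

Bolt shear: A_b = π·20²/4 = 314.2 mm²; R_n = 579 × 314.2 × 4 × 2 / 1000 = 1455 kN → 0.75 × 1455 = 1090 kN.
Bearing (1.2 l_c t F_u ≤ 2.4 d t F_u): upper limit = 2.4·20·5·430 / 1000 = 103.2 kN.
  Edge l_c = 40 − 22/2 = 29 → r_n = 74.82 kN; interior l_c = 55 − 22 = 33 → r_n = 85.14 kN.
  R_n,bearing = 2·74.82 + 2·85.14 = 319.9 kN → 0.75 × 319.9 = 240 kN.
Bearing governs: 240 kN.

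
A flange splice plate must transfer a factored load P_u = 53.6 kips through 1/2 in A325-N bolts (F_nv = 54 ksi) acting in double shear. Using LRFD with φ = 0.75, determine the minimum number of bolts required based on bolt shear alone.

A_b = π·0.5²/4 = 0.1963 in².
Per-bolt design strength φR_n = 0.75 × 54 × 0.1963 × 2 = 15.9 kips.
n ≥ 53.6 / 15.9 = 3.37 → use 4 bolts.

4 bolts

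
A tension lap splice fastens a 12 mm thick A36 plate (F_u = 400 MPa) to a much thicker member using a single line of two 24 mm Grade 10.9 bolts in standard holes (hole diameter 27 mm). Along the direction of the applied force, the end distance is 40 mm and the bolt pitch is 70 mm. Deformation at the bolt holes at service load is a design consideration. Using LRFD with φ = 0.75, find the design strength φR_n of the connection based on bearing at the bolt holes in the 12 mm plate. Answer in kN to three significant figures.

Per bolt r_n = 1.2 l_c t F_u ≤ 2.4 d t F_u; upper limit = 2.4 × 24 × 12 × 400 / 1000 = 276.5 kN.
Edge bolt: l_c = 40 − 27/2 = 26.5 mm → 1.2 × 26.5 × 12 × 400 / 1000 = 152.6 → r_n = 152.6 kN.
Interior bolts: l_c = 70 − 27 = 43 mm → 1.2 × 43 × 12 × 400 / 1000 = 247.7 → r_n = 247.7 kN.
R_n = 1 × 152.6 + 1 × 247.7 = 400.3 kN.
Design strength φR_n = 0.75 × 400.3 = 300 kN.

300 kN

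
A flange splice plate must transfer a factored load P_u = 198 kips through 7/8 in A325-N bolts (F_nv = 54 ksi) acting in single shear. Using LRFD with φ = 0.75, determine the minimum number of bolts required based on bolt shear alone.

A_b = π·0.875²/4 = 0.6013 in².
Per-bolt design strength φR_n = 0.75 × 54 × 0.6013 × 1 = 24.35 kips.
n ≥ 198 / 24.35 = 8.13 → use 9 bolts.

9 bolts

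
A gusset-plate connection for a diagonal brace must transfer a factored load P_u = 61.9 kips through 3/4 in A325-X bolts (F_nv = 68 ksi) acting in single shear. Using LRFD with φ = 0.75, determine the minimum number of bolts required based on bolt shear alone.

3 bolts

A_b = π·0.75²/4 = 0.4418 in².
Per-bolt design strength φR_n = 0.75 × 68 × 0.4418 × 1 = 22.53 kips.
n ≥ 61.9 / 22.53 = 2.747 → use 3 bolts.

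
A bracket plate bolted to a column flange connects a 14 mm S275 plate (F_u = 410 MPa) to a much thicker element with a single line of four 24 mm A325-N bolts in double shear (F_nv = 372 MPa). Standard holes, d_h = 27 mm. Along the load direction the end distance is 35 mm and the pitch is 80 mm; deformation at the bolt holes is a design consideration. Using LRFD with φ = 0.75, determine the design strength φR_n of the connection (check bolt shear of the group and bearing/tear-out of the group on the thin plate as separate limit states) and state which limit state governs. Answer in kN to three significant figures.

Bolt shear: A_b = π·24²/4 = 452.4 mm²; R_n = 372 × 452.4 × 4 × 2 / 1000 = 1346 kN → 0.75 × 1346 = 1010 kN.
Bearing (1.2 l_c t F_u ≤ 2.4 d t F_u): upper limit = 2.4·24·14·410 / 1000 = 330.6 kN.
  Edge l_c = 35 − 27/2 = 21.5 → r_n = 148.1 kN; interior l_c = 80 − 27 = 53 → r_n = 330.6 kN.
  R_n,bearing = 1·148.1 + 3·330.6 = 1140 kN → 0.75 × 1140 = 855 kN.
Bearing governs: 855 kN.

855 kN (bearing governs)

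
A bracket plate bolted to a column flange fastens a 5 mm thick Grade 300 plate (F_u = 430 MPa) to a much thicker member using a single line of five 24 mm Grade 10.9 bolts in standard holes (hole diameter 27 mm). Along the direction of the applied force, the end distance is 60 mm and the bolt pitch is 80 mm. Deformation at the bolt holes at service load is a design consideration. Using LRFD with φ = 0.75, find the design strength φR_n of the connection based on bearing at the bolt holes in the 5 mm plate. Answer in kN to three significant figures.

461 kN

Per bolt r_n = 1.2 l_c t F_u ≤ 2.4 d t F_u; upper limit = 2.4 × 24 × 5 × 430 / 1000 = 123.8 kN.
Edge bolt: l_c = 60 − 27/2 = 46.5 mm → 1.2 × 46.5 × 5 × 430 / 1000 = 120 → r_n = 120 kN.
Interior bolts: l_c = 80 − 27 = 53 mm → 1.2 × 53 × 5 × 430 / 1000 = 136.7 → r_n = 123.8 kN.
R_n = 1 × 120 + 4 × 123.8 = 615.3 kN.
Design strength φR_n = 0.75 × 615.3 = 461 kN.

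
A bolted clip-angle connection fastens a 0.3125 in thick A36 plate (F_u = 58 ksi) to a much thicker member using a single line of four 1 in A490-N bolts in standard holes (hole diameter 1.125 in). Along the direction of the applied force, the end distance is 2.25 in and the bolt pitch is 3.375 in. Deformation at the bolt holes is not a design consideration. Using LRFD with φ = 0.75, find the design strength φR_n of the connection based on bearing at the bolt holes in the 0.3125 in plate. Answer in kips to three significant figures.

157 kips

Per bolt r_n = 1.5 l_c t F_u ≤ 3.0 d t F_u; upper limit = 3.0 × 1 × 0.3125 × 58 = 54.38 kips.
Edge bolt: l_c = 2.25 − 1.125/2 = 1.688 in → 1.5 × 1.688 × 0.3125 × 58 = 45.88 → r_n = 45.88 kips.
Interior bolts: l_c = 3.375 − 1.125 = 2.25 in → 1.5 × 2.25 × 0.3125 × 58 = 61.17 → r_n = 54.38 kips.
R_n = 1 × 45.88 + 3 × 54.38 = 209 kips.
Design strength φR_n = 0.75 × 209 = 157 kips.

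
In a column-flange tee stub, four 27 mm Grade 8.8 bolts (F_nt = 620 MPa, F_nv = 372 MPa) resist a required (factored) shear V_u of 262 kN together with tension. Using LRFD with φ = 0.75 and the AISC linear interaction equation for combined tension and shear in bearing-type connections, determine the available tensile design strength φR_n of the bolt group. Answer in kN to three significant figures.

A_b = π·27²/4 = 572.6 mm²; f_rv = 262 × 1000 / (4 × 572.6) = 114.4 MPa.
F'_nt = 1.3 F_nt − (F_nt / φF_nv) f_rv = 1.3·620 − (620/(0.75·372))·114.4 = 551.8 MPa, capped at F_nt → F'_nt = 551.8 MPa.
R_n = F'_nt · A_b · n = 551.8 × 572.6 × 4 / 1000 = 1264 kN.
Design strength φR_n = 0.75 × 1264 = 948 kN.

948 kN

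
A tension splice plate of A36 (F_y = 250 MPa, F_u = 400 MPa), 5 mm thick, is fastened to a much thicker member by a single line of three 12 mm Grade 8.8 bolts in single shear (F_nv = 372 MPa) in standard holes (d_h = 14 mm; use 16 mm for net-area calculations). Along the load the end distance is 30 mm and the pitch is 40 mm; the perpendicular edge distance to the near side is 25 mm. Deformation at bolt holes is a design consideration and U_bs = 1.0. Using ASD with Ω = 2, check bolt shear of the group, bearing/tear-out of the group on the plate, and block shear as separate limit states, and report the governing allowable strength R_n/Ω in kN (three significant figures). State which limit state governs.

58.2 kN (block shear governs)

Bolt shear: A_b = π·12²/4 = 113.1 mm²; R_n = 372 × 113.1 × 3 × 1 / 1000 = 126.2 kN → 126.2 / 2 = 63.1 kN.
Bearing: edge l_c = 23, r_n = 55.2 kN; interior l_c = 26, r_n = 57.6 kN; R_n = 55.2 + 2·57.6 = 170.4 kN → 85.2 kN.
Block shear: A_gv = 550, A_nv = 350, A_nt = 85 mm²; R_n = min(0.6F_uA_nv, 0.6F_yA_gv) + U_bs·F_u·A_nt = 116.5 kN → 58.2 kN.
Block shear governs: 58.2 kN.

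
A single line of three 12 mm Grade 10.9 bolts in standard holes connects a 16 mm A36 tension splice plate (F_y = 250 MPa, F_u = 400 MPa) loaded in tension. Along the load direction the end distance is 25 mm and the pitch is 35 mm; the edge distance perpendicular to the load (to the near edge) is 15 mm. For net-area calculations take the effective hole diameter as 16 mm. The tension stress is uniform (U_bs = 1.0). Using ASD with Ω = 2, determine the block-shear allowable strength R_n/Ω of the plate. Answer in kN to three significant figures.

Shear plane L_v = 25 + 2·35 = 95 mm; A_gv = 95 × 16 = 1520 mm².
A_nv = (95 − 2.5·16) × 16 = 880 mm².
A_nt = (15 − 0.5·16) × 16 = 112 mm².
0.6 F_u A_nv = 211.2 kN; 0.6 F_y A_gv = 228 kN → shear rupture governs the shear term.
R_n = 211.2 + 1.0 × 400 × 112 / 1000 = 256 kN.
Allowable strength R_n/Ω = 256 / 2 = 128 kN.

128 kN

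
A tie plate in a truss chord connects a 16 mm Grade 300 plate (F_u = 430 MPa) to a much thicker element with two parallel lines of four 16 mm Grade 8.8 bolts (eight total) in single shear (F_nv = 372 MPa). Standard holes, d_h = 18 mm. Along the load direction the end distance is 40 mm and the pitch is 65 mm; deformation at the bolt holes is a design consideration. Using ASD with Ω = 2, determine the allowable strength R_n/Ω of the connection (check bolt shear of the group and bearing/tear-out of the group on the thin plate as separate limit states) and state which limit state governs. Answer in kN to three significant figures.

299 kN (bolt shear governs)

Bolt shear: A_b = π·16²/4 = 201.1 mm²; R_n = 372 × 201.1 × 8 × 1 / 1000 = 598.4 kN → 598.4 / 2 = 299 kN.
Bearing (1.2 l_c t F_u ≤ 2.4 d t F_u): upper limit = 2.4·16·16·430 / 1000 = 264.2 kN.
  Edge l_c = 40 − 18/2 = 31 → r_n = 255.9 kN; interior l_c = 65 − 18 = 47 → r_n = 264.2 kN.
  R_n,bearing = 2·255.9 + 6·264.2 = 2097 kN → 2097 / 2 = 1050 kN.
Bolt shear governs: 299 kN.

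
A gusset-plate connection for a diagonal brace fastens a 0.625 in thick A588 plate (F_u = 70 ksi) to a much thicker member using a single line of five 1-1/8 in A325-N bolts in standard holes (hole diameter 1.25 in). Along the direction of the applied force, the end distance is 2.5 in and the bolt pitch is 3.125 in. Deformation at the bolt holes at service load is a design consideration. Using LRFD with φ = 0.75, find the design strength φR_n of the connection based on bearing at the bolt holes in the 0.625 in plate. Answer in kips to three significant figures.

Per bolt r_n = 1.2 l_c t F_u ≤ 2.4 d t F_u; upper limit = 2.4 × 1.125 × 0.625 × 70 = 118.1 kips.
Edge bolt: l_c = 2.5 − 1.25/2 = 1.875 in → 1.2 × 1.875 × 0.625 × 70 = 98.44 → r_n = 98.44 kips.
Interior bolts: l_c = 3.125 − 1.25 = 1.875 in → 1.2 × 1.875 × 0.625 × 70 = 98.44 → r_n = 98.44 kips.
R_n = 1 × 98.44 + 4 × 98.44 = 492.2 kips.
Design strength φR_n = 0.75 × 492.2 = 369 kips.

369 kips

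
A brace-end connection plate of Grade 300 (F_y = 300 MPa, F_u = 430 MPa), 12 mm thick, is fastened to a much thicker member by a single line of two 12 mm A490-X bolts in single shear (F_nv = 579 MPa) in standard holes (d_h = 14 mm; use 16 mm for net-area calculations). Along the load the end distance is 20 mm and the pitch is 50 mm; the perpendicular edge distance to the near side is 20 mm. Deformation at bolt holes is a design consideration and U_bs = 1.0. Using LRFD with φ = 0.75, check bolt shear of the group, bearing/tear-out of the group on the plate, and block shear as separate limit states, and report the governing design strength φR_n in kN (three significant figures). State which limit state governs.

98.2 kN (bolt shear governs)

Bolt shear: A_b = π·12²/4 = 113.1 mm²; R_n = 579 × 113.1 × 2 × 1 / 1000 = 131 kN → 0.75 × 131 = 98.2 kN.
Bearing: edge l_c = 13, r_n = 80.5 kN; interior l_c = 36, r_n = 148.6 kN; R_n = 80.5 + 1·148.6 = 229.1 kN → 172 kN.
Block shear: A_gv = 840, A_nv = 552, A_nt = 144 mm²; R_n = min(0.6F_uA_nv, 0.6F_yA_gv) + U_bs·F_u·A_nt = 204.3 kN → 153 kN.
Bolt shear governs: 98.2 kN.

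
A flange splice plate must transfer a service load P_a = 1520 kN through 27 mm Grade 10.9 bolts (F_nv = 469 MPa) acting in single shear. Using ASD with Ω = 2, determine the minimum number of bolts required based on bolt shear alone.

12 bolts

A_b = π·27²/4 = 572.6 mm².
Per-bolt allowable strength R_n/Ω = 469 × 572.6 × 1 / 1000 / 2 = 134.3 kN.
n ≥ 1520 / 134.3 = 11.32 → use 12 bolts.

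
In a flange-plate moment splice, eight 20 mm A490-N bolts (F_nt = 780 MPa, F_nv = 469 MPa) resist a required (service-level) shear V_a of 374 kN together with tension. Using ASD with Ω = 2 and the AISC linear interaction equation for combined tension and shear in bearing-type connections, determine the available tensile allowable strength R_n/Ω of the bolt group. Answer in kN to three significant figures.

A_b = π·20²/4 = 314.2 mm²; f_rv = 374 × 1000 / (8 × 314.2) = 148.8 MPa.
F'_nt = 1.3 F_nt − (Ω F_nt / F_nv) f_rv = 1.3·780 − (2·780/469)·148.8 = 519 MPa, capped at F_nt → F'_nt = 519 MPa.
R_n = F'_nt · A_b · n = 519 × 314.2 × 8 / 1000 = 1304 kN.
Allowable strength R_n/Ω = 1304 / 2 = 652 kN.

652 kN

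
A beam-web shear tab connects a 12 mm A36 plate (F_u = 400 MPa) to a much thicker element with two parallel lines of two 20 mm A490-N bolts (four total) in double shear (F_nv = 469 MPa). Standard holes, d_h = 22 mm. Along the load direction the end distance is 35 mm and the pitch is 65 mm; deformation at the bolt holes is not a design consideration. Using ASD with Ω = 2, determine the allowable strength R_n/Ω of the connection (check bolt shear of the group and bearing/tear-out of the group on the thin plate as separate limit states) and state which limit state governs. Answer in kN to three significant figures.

Bolt shear: A_b = π·20²/4 = 314.2 mm²; R_n = 469 × 314.2 × 4 × 2 / 1000 = 1179 kN → 1179 / 2 = 589 kN.
Bearing (1.5 l_c t F_u ≤ 3.0 d t F_u): upper limit = 3.0·20·12·400 / 1000 = 288 kN.
  Edge l_c = 35 − 22/2 = 24 → r_n = 172.8 kN; interior l_c = 65 − 22 = 43 → r_n = 288 kN.
  R_n,bearing = 2·172.8 + 2·288 = 921.6 kN → 921.6 / 2 = 461 kN.
Bearing governs: 461 kN.

461 kN (bearing governs)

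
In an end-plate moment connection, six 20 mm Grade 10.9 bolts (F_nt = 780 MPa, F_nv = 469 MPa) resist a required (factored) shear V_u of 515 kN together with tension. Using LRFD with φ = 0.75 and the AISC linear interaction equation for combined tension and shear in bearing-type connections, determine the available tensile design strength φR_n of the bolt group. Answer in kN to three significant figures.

A_b = π·20²/4 = 314.2 mm²; f_rv = 515 × 1000 / (6 × 314.2) = 273.2 MPa.
F'_nt = 1.3 F_nt − (F_nt / φF_nv) f_rv = 1.3·780 − (780/(0.75·469))·273.2 = 408.1 MPa, capped at F_nt → F'_nt = 408.1 MPa.
R_n = F'_nt · A_b · n = 408.1 × 314.2 × 6 / 1000 = 769.3 kN.
Design strength φR_n = 0.75 × 769.3 = 577 kN.

577 kN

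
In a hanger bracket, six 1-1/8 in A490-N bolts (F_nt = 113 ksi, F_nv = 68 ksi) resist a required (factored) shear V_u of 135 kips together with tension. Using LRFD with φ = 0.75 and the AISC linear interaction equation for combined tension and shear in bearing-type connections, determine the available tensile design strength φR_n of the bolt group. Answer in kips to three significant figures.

433 kips

A_b = π·1.125²/4 = 0.994 in²; f_rv = 135 / (6 × 0.994) = 22.64 ksi.
F'_nt = 1.3 F_nt − (F_nt / φF_nv) f_rv = 1.3·113 − (113/(0.75·68))·22.64 = 96.75 ksi, capped at F_nt → F'_nt = 96.75 ksi.
R_n = F'_nt · A_b · n = 96.75 × 0.994 × 6 = 577 kips.
Design strength φR_n = 0.75 × 577 = 433 kips.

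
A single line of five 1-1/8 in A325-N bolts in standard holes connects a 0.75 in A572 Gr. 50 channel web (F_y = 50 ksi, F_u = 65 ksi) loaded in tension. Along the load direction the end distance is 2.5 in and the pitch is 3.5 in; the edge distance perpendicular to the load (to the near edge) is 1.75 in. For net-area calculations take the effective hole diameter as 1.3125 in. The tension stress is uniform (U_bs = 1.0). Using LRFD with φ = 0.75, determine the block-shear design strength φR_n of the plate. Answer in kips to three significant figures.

Shear plane L_v = 2.5 + 4·3.5 = 16.5 in; A_gv = 16.5 × 0.75 = 12.38 in².
A_nv = (16.5 − 4.5·1.3125) × 0.75 = 7.945 in².
A_nt = (1.75 − 0.5·1.3125) × 0.75 = 0.8203 in².
0.6 F_u A_nv = 309.9 kips; 0.6 F_y A_gv = 371.2 kips → shear rupture governs the shear term.
R_n = 309.9 + 1.0 × 65 × 0.8203 = 363.2 kips.
Design strength φR_n = 0.75 × 363.2 = 272 kips.

272 kips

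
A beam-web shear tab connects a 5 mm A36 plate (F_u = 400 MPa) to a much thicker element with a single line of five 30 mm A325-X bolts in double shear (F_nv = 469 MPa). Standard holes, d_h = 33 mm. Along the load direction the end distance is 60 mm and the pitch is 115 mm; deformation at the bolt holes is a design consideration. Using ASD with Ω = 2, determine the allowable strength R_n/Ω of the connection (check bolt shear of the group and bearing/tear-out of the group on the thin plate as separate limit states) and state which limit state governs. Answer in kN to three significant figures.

340 kN (bearing governs)

Bolt shear: A_b = π·30²/4 = 706.9 mm²; R_n = 469 × 706.9 × 5 × 2 / 1000 = 3315 kN → 3315 / 2 = 1660 kN.
Bearing (1.2 l_c t F_u ≤ 2.4 d t F_u): upper limit = 2.4·30·5·400 / 1000 = 144 kN.
  Edge l_c = 60 − 33/2 = 43.5 → r_n = 104.4 kN; interior l_c = 115 − 33 = 82 → r_n = 144 kN.
  R_n,bearing = 1·104.4 + 4·144 = 680.4 kN → 680.4 / 2 = 340 kN.
Bearing governs: 340 kN.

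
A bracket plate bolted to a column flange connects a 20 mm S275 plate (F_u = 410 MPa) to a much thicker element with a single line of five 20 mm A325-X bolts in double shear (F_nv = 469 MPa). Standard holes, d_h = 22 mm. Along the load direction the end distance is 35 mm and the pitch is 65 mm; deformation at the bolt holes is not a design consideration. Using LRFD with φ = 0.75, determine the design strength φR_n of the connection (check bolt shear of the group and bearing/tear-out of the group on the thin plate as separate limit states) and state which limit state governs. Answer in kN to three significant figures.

Bolt shear: A_b = π·20²/4 = 314.2 mm²; R_n = 469 × 314.2 × 5 × 2 / 1000 = 1473 kN → 0.75 × 1473 = 1110 kN.
Bearing (1.5 l_c t F_u ≤ 3.0 d t F_u): upper limit = 3.0·20·20·410 / 1000 = 492 kN.
  Edge l_c = 35 − 22/2 = 24 → r_n = 295.2 kN; interior l_c = 65 − 22 = 43 → r_n = 492 kN.
  R_n,bearing = 1·295.2 + 4·492 = 2263 kN → 0.75 × 2263 = 1700 kN.
Bolt shear governs: 1110 kN.

1110 kN (bolt shear governs)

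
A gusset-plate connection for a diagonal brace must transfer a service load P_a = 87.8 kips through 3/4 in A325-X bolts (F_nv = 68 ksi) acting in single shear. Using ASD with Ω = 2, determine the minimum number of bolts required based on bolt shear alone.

6 bolts

A_b = π·0.75²/4 = 0.4418 in².
Per-bolt allowable strength R_n/Ω = 68 × 0.4418 × 1 / 2 = 15.02 kips.
n ≥ 87.8 / 15.02 = 5.845 → use 6 bolts.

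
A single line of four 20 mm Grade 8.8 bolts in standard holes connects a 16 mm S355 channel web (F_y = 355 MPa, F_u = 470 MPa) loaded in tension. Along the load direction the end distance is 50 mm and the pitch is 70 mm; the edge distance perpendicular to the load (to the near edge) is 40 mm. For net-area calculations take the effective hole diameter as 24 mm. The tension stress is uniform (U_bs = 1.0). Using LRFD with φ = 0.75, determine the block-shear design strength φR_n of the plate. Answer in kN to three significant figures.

Shear plane L_v = 50 + 3·70 = 260 mm; A_gv = 260 × 16 = 4160 mm².
A_nv = (260 − 3.5·24) × 16 = 2816 mm².
A_nt = (40 − 0.5·24) × 16 = 448 mm².
0.6 F_u A_nv = 794.1 kN; 0.6 F_y A_gv = 886.1 kN → shear rupture governs the shear term.
R_n = 794.1 + 1.0 × 470 × 448 / 1000 = 1005 kN.
Design strength φR_n = 0.75 × 1005 = 754 kN.

754 kN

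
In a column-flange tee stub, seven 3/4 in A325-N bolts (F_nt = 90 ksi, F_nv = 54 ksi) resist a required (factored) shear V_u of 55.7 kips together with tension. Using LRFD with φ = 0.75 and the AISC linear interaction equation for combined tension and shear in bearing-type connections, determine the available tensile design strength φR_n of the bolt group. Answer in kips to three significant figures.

A_b = π·0.75²/4 = 0.4418 in²; f_rv = 55.7 / (7 × 0.4418) = 18.01 ksi.
F'_nt = 1.3 F_nt − (F_nt / φF_nv) f_rv = 1.3·90 − (90/(0.75·54))·18.01 = 76.97 ksi, capped at F_nt → F'_nt = 76.97 ksi.
R_n = F'_nt · A_b · n = 76.97 × 0.4418 × 7 = 238 kips.
Design strength φR_n = 0.75 × 238 = 179 kips.

179 kips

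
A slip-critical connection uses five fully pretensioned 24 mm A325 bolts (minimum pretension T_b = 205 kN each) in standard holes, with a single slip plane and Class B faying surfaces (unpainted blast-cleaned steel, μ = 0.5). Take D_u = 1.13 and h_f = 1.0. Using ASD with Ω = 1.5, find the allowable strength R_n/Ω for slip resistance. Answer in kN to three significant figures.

R_n = μ · D_u · h_f · T_b · n_s · n_b = 0.5 × 1.13 × 1.0 × 205 × 1 × 5 = 579.1 kN.
Allowable strength R_n/Ω = 579.1 / 1.5 = 386 kN.

386 kN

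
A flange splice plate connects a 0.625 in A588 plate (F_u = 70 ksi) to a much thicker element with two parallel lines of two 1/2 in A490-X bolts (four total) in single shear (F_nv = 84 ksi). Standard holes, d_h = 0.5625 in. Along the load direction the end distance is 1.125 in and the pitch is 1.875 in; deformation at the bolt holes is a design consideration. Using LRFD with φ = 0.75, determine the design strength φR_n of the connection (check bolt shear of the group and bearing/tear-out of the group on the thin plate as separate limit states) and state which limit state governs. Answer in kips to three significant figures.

49.5 kips (bolt shear governs)

Bolt shear: A_b = π·0.5²/4 = 0.1963 in²; R_n = 84 × 0.1963 × 4 × 1 = 65.97 kips → 0.75 × 65.97 = 49.5 kips.
Bearing (1.2 l_c t F_u ≤ 2.4 d t F_u): upper limit = 2.4·0.5·0.625·70 = 52.5 kips.
  Edge l_c = 1.125 − 0.5625/2 = 0.8438 → r_n = 44.3 kips; interior l_c = 1.875 − 0.5625 = 1.312 → r_n = 52.5 kips.
  R_n,bearing = 2·44.3 + 2·52.5 = 193.6 kips → 0.75 × 193.6 = 145 kips.
Bolt shear governs: 49.5 kips.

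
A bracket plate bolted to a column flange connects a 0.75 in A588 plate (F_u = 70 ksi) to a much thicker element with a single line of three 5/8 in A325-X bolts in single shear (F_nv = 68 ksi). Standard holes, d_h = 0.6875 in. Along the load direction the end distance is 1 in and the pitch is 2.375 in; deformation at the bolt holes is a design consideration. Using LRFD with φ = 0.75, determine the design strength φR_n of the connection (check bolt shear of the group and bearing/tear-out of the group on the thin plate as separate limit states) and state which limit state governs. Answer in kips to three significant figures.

Bolt shear: A_b = π·0.625²/4 = 0.3068 in²; R_n = 68 × 0.3068 × 3 × 1 = 62.59 kips → 0.75 × 62.59 = 46.9 kips.
Bearing (1.2 l_c t F_u ≤ 2.4 d t F_u): upper limit = 2.4·0.625·0.75·70 = 78.75 kips.
  Edge l_c = 1 − 0.6875/2 = 0.6562 → r_n = 41.34 kips; interior l_c = 2.375 − 0.6875 = 1.688 → r_n = 78.75 kips.
  R_n,bearing = 1·41.34 + 2·78.75 = 198.8 kips → 0.75 × 198.8 = 149 kips.
Bolt shear governs: 46.9 kips.

46.9 kips (bolt shear governs)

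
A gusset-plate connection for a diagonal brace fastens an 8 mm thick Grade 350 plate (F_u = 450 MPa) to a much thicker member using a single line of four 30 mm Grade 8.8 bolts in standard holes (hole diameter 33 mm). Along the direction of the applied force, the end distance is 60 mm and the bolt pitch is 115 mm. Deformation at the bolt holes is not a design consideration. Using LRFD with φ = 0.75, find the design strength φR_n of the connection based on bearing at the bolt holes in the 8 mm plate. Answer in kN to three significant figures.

Per bolt r_n = 1.5 l_c t F_u ≤ 3.0 d t F_u; upper limit = 3.0 × 30 × 8 × 450 / 1000 = 324 kN.
Edge bolt: l_c = 60 − 33/2 = 43.5 mm → 1.5 × 43.5 × 8 × 450 / 1000 = 234.9 → r_n = 234.9 kN.
Interior bolts: l_c = 115 − 33 = 82 mm → 1.5 × 82 × 8 × 450 / 1000 = 442.8 → r_n = 324 kN.
R_n = 1 × 234.9 + 3 × 324 = 1207 kN.
Design strength φR_n = 0.75 × 1207 = 905 kN.

905 kN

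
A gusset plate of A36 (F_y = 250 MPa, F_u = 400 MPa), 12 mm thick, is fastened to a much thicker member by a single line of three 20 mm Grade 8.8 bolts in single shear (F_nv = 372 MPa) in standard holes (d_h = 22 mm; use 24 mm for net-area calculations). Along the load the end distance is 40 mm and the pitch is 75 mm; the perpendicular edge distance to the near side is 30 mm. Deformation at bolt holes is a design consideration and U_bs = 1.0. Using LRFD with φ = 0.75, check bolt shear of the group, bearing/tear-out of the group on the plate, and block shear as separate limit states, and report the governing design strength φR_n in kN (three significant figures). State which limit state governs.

263 kN (bolt shear governs)

Bolt shear: A_b = π·20²/4 = 314.2 mm²; R_n = 372 × 314.2 × 3 × 1 / 1000 = 350.6 kN → 0.75 × 350.6 = 263 kN.
Bearing: edge l_c = 29, r_n = 167 kN; interior l_c = 53, r_n = 230.4 kN; R_n = 167 + 2·230.4 = 627.8 kN → 471 kN.
Block shear: A_gv = 2280, A_nv = 1560, A_nt = 216 mm²; R_n = min(0.6F_uA_nv, 0.6F_yA_gv) + U_bs·F_u·A_nt = 428.4 kN → 321 kN.
Bolt shear governs: 263 kN.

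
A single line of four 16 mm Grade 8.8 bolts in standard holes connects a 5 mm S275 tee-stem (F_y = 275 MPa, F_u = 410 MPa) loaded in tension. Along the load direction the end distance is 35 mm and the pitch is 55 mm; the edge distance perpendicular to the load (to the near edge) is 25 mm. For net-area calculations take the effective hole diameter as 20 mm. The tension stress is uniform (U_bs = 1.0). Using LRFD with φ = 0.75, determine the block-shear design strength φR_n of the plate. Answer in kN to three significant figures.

Shear plane L_v = 35 + 3·55 = 200 mm; A_gv = 200 × 5 = 1000 mm².
A_nv = (200 − 3.5·20) × 5 = 650 mm².
A_nt = (25 − 0.5·20) × 5 = 75 mm².
0.6 F_u A_nv = 159.9 kN; 0.6 F_y A_gv = 165 kN → shear rupture governs the shear term.
R_n = 159.9 + 1.0 × 410 × 75 / 1000 = 190.7 kN.
Design strength φR_n = 0.75 × 190.7 = 143 kN.

143 kN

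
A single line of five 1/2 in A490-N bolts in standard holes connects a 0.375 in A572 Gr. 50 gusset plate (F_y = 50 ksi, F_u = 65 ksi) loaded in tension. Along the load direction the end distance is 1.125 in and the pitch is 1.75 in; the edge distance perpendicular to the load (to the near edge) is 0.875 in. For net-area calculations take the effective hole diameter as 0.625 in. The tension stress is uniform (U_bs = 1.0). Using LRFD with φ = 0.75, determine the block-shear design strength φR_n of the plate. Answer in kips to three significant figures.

68.6 kips

Shear plane L_v = 1.125 + 4·1.75 = 8.125 in; A_gv = 8.125 × 0.375 = 3.047 in².
A_nv = (8.125 − 4.5·0.625) × 0.375 = 1.992 in².
A_nt = (0.875 − 0.5·0.625) × 0.375 = 0.2109 in².
0.6 F_u A_nv = 77.7 kips; 0.6 F_y A_gv = 91.41 kips → shear rupture governs the shear term.
R_n = 77.7 + 1.0 × 65 × 0.2109 = 91.41 kips.
Design strength φR_n = 0.75 × 91.41 = 68.6 kips.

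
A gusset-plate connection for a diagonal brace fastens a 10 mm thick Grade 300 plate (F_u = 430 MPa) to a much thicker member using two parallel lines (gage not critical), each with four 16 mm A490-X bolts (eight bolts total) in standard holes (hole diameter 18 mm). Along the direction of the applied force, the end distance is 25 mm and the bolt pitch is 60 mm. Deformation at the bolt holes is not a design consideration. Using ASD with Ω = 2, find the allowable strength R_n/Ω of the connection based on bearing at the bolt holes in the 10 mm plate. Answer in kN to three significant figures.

Per bolt r_n = 1.5 l_c t F_u ≤ 3.0 d t F_u; upper limit = 3.0 × 16 × 10 × 430 / 1000 = 206.4 kN.
Edge bolt: l_c = 25 − 18/2 = 16 mm → 1.5 × 16 × 10 × 430 / 1000 = 103.2 → r_n = 103.2 kN.
Interior bolts: l_c = 60 − 18 = 42 mm → 1.5 × 42 × 10 × 430 / 1000 = 270.9 → r_n = 206.4 kN.
R_n = 2 × 103.2 + 6 × 206.4 = 1445 kN.
Allowable strength R_n/Ω = 1445 / 2 = 722 kN.

722 kN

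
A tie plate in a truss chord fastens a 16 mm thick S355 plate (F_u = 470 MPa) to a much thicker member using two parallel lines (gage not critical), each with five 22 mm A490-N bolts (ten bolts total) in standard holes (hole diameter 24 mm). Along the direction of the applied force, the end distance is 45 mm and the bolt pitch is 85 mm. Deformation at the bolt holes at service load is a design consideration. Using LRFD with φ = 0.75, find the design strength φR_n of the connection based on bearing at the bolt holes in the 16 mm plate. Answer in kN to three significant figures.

Per bolt r_n = 1.2 l_c t F_u ≤ 2.4 d t F_u; upper limit = 2.4 × 22 × 16 × 470 / 1000 = 397.1 kN.
Edge bolt: l_c = 45 − 24/2 = 33 mm → 1.2 × 33 × 16 × 470 / 1000 = 297.8 → r_n = 297.8 kN.
Interior bolts: l_c = 85 − 24 = 61 mm → 1.2 × 61 × 16 × 470 / 1000 = 550.5 → r_n = 397.1 kN.
R_n = 2 × 297.8 + 8 × 397.1 = 3772 kN.
Design strength φR_n = 0.75 × 3772 = 2830 kN.

2830 kN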